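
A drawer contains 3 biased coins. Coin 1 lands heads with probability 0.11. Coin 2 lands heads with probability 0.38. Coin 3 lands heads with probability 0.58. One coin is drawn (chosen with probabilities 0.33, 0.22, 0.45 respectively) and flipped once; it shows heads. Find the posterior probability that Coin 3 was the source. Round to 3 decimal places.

Posterior probability ≈ 0.685

P(heads|C1) = 0.11; P(heads|C2) = 0.38; P(heads|C3) = 0.58.
Prior × likelihood for each source: 0.33·0.11=0.03630, 0.22·0.38=0.08360, 0.45·0.58=0.2610. Summing gives P(heads) = 0.38090.
P(Coin 3 | heads) = 0.2610 / 0.38090 = 0.685.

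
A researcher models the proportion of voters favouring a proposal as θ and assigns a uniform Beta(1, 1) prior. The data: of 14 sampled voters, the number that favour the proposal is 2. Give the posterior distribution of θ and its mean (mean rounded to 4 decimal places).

Observing 2 successes and 12 failures updates Beta(1, 1) by adding the success and failure counts to the two shape parameters: α = 1+2 = 3, β = 1+12 = 13.
Posterior mean = α/(α+β) = 3/16 = 0.1875.

Posterior: Beta(3, 13); mean ≈ 0.1875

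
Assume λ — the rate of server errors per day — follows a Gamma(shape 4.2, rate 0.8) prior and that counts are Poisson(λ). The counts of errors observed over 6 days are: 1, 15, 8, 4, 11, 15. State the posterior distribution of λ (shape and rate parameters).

Posterior: Gamma(shape=58.2, rate=6.8)

The Poisson likelihood adds the total count to the shape and the number of exposure periods to the rate. Here ∑xᵢ = 54 and n = 6, so shape 4.2→58.2 and rate 0.8→6.8.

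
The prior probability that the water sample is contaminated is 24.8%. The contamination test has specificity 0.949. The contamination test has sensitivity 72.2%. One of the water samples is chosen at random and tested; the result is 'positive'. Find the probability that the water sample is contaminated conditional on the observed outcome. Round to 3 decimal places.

P(H | E) ≈ 0.824

Let H be the event that the water sample is contaminated. P(H) = 0.248, so P(¬H) = 0.752. With E the 'positive' result, P(E|H) = 0.722 and P(E|¬H) = 0.051.
P(E) = 0.722·0.248 + 0.051·0.752 = 0.17906 + 0.038352 = 0.21741.
By Bayes' theorem, P(H|E) = 0.17906 / 0.21741 = 0.824.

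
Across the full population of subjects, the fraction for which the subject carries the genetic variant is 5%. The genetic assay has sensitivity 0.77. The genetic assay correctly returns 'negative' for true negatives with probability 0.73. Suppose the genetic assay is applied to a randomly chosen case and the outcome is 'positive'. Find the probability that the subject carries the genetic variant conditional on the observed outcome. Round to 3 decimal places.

P(H | E) ≈ 0.131

Write H for 'the subject carries the genetic variant'. Prior odds H:¬H = 0.05/0.95 = 0.052632. For the 'positive' outcome, the likelihood ratio is 0.77/0.27 = 2.8519.
Posterior odds = 0.052632 × 2.8519 = 0.15010, so P(H|E) = 0.15010/(1+0.15010) = 0.131.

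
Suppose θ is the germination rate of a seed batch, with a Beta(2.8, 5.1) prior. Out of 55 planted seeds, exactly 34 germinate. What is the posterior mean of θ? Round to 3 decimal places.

Posterior mean ≈ 0.585

Observing 34 successes and 21 failures updates Beta(2.8, 5.1) by adding the success and failure counts to the two shape parameters: α = 2.8+34 = 36.8, β = 5.1+21 = 26.1.
Posterior mean = α/(α+β) = 36.8/62.9 = 0.585.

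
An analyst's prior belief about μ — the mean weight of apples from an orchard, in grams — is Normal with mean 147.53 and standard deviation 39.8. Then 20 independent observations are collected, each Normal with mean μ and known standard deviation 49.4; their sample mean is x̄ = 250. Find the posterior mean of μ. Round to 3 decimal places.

Prior precision 1/τ₀² = 1/39.8² = 0.00063130; data precision n/σ² = 20/49.4² = 0.00819551.
Posterior precision = 0.00063130 + 0.00819551 = 0.00882681.
Posterior mean = (0.00063130·147.53 + 0.00819551·250) / 0.00882681 = 242.671.

Posterior mean ≈ 242.671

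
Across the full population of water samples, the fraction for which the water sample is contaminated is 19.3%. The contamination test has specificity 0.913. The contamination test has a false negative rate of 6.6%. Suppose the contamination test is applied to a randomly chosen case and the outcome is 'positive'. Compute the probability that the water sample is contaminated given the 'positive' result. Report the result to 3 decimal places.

Let H be the event that the water sample is contaminated. P(H) = 0.193, so P(¬H) = 0.807. With E the 'positive' result, P(E|H) = 0.934 and P(E|¬H) = 0.087.
P(E) = 0.934·0.193 + 0.087·0.807 = 0.18026 + 0.070209 = 0.25047.
By Bayes' theorem, P(H|E) = 0.18026 / 0.25047 = 0.720.

P(H | E) ≈ 0.720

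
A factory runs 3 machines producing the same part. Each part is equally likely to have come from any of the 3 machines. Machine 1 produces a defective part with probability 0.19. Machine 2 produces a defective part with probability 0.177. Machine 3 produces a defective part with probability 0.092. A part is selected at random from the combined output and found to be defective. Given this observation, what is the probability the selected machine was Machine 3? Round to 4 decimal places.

Tabulate prior·likelihood by source: [1] prior 0.333333, lik 0.19, product 0.06333; [2] prior 0.333333, lik 0.177, product 0.05900; [3] prior 0.333333, lik 0.092, product 0.03067.
Normalizing constant = 0.15300; the posterior for Machine 3 is its product over the sum, 0.03067/0.15300 = 0.2004.

Posterior probability ≈ 0.2004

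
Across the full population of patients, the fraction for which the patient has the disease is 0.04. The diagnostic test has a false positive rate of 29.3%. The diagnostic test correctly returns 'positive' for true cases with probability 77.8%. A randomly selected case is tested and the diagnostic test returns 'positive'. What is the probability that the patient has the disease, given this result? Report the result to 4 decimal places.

Write H for 'the patient has the disease'. Prior odds H:¬H = 0.04/0.96 = 0.041667. For the 'positive' outcome, the likelihood ratio is 0.778/0.293 = 2.6553.
Posterior odds = 0.041667 × 2.6553 = 0.11064, so P(H|E) = 0.11064/(1+0.11064) = 0.0996.

P(H | E) ≈ 0.0996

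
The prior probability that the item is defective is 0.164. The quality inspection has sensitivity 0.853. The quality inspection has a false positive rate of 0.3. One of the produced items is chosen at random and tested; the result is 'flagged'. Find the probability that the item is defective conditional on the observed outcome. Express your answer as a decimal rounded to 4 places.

P(H | E) ≈ 0.3581

Write H for 'the item is defective'. Prior odds H:¬H = 0.164/0.836 = 0.19617. For the 'flagged' outcome, the likelihood ratio is 0.853/0.3 = 2.8433.
Posterior odds = 0.19617 × 2.8433 = 0.55778, so P(H|E) = 0.55778/(1+0.55778) = 0.3581.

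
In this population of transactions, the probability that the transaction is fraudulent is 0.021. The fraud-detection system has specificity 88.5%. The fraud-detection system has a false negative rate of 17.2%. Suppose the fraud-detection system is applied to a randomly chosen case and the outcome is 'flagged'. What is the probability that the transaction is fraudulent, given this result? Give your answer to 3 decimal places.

Let H be the event that the transaction is fraudulent. P(H) = 0.021, so P(¬H) = 0.979. With E the 'flagged' result, P(E|H) = 0.828 and P(E|¬H) = 0.115.
P(E) = 0.828·0.021 + 0.115·0.979 = 0.017388 + 0.11259 = 0.12997.
By Bayes' theorem, P(H|E) = 0.017388 / 0.12997 = 0.134.

P(H | E) ≈ 0.134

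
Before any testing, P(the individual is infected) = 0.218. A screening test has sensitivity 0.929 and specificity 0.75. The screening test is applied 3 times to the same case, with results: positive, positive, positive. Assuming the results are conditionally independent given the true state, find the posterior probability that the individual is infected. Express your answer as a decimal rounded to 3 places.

With H the event that the individual is infected, the joint likelihood of the observed sequence is P(data|H) = 0.929·0.929·0.929 = 0.80177 and P(data|¬H) = 0.25·0.25·0.25 = 0.015625.
Bayes: P(H|data) = 0.218·0.80177 / (0.218·0.80177 + 0.782·0.015625) = 0.17478/0.18700 = 0.9347.

Posterior P(H) ≈ 0.935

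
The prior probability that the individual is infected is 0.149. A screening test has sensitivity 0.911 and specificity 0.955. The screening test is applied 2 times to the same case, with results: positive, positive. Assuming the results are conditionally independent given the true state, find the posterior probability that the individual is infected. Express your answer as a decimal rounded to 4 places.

Posterior P(H) ≈ 0.9863

With H the event that the individual is infected, the joint likelihood of the observed sequence is P(data|H) = 0.911·0.911 = 0.82992 and P(data|¬H) = 0.045·0.045 = 0.0020250.
Bayes: P(H|data) = 0.149·0.82992 / (0.149·0.82992 + 0.851·0.0020250) = 0.12366/0.12538 = 0.9863.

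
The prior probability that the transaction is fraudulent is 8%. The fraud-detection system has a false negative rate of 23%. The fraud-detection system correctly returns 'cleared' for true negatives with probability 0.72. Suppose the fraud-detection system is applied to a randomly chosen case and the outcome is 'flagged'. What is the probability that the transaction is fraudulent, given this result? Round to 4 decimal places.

Write H for 'the transaction is fraudulent'. Prior odds H:¬H = 0.08/0.92 = 0.086957. For the 'flagged' outcome, the likelihood ratio is 0.77/0.28 = 2.7500.
Posterior odds = 0.086957 × 2.7500 = 0.23913, so P(H|E) = 0.23913/(1+0.23913) = 0.1930.

P(H | E) ≈ 0.1930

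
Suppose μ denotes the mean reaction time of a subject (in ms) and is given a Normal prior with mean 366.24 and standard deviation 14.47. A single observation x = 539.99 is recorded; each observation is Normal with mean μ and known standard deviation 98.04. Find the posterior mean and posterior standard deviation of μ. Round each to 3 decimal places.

With known σ, the Normal prior is conjugate. Weight on the data is w = (n/σ²)/(n/σ² + 1/τ₀²) = 0.00010404/(0.00010404+0.00477598) = 0.021319.
Posterior mean = w·x̄ + (1−w)·μ₀ = 0.021319·539.99 + 0.97868·366.24 = 369.944. Posterior variance = 1/(0.00010404+0.00477598) = 204.917, so SD = 14.315.

Posterior mean ≈ 369.944; posterior SD ≈ 14.315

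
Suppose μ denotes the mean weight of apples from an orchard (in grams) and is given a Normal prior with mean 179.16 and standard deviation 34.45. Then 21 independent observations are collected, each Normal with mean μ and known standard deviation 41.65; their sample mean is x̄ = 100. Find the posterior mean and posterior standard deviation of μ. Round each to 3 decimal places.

Posterior mean ≈ 105.151; posterior SD ≈ 8.788

With known σ, the Normal prior is conjugate. Weight on the data is w = (n/σ²)/(n/σ² + 1/τ₀²) = 0.0121057/(0.0121057+0.00084260) = 0.93493.
Posterior mean = w·x̄ + (1−w)·μ₀ = 0.93493·100 + 0.065074·179.16 = 105.151. Posterior variance = 1/(0.0121057+0.00084260) = 77.2303, so SD = 8.788.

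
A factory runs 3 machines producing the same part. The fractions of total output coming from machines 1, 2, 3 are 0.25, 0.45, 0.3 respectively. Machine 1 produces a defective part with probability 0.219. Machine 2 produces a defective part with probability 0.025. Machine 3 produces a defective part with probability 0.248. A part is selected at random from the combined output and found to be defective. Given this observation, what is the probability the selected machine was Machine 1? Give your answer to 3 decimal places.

P(defective|M1) = 0.219; P(defective|M2) = 0.025; P(defective|M3) = 0.248.
Prior × likelihood for each source: 0.25·0.219=0.05475, 0.45·0.025=0.01125, 0.3·0.248=0.07440. Summing gives P(defective) = 0.14040.
P(Machine 1 | defective) = 0.05475 / 0.14040 = 0.390.

Posterior probability ≈ 0.390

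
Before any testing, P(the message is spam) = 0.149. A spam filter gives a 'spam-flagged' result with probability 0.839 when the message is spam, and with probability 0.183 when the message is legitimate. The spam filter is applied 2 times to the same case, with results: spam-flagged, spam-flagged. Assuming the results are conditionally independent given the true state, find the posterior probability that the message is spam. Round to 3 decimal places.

Let H be the event that the message is spam; start with P(H) = 0.149. P('spam-flagged'|H) = 0.839, P('spam-flagged'|¬H) = 0.183.
Update on result 1 ('spam-flagged'): P(H) ← 0.839·0.1490 / (0.839·0.1490 + 0.183·0.8510) = 0.12501/0.28074 = 0.4453.
Update on result 2 ('spam-flagged'): P(H) ← 0.839·0.4453 / (0.839·0.4453 + 0.183·0.5547) = 0.37359/0.47511 = 0.7863.

Posterior P(H) ≈ 0.786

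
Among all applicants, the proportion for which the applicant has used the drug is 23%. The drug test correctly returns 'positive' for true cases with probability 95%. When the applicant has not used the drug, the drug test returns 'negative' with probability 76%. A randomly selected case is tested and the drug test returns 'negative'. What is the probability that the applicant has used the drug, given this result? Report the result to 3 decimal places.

Write H for 'the applicant has used the drug'. Prior odds H:¬H = 0.23/0.77 = 0.29870. For the 'negative' outcome, the likelihood ratio is 0.05/0.76 = 0.065789.
Posterior odds = 0.29870 × 0.065789 = 0.019651, so P(H|E) = 0.019651/(1+0.019651) = 0.019.

P(H | E) ≈ 0.019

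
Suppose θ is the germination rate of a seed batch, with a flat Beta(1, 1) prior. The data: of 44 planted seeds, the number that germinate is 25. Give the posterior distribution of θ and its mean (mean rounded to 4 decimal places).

The binomial likelihood is conjugate to the Beta prior: with 25 successes and 19 failures, the posterior is Beta(1+25, 1+19) = Beta(26, 20).
E[θ | data] = 26/(26+20) = 0.5652.

Posterior: Beta(26, 20); mean ≈ 0.5652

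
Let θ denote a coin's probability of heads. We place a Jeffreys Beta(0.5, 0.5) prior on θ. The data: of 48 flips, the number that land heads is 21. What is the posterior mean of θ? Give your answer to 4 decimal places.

The binomial likelihood is conjugate to the Beta prior: with 21 successes and 27 failures, the posterior is Beta(0.5+21, 0.5+27) = Beta(21.5, 27.5).
Posterior mean = α/(α+β) = 21.5/49 = 0.4388.

Posterior mean ≈ 0.4388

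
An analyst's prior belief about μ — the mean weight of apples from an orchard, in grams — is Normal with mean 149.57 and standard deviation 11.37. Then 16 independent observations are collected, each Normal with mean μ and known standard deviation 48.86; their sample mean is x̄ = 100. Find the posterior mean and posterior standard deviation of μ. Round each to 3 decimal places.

Posterior mean ≈ 126.559; posterior SD ≈ 8.323

With known σ, the Normal prior is conjugate. Weight on the data is w = (n/σ²)/(n/σ² + 1/τ₀²) = 0.00670213/(0.00670213+0.00773533) = 0.46422.
Posterior mean = w·x̄ + (1−w)·μ₀ = 0.46422·100 + 0.53578·149.57 = 126.559. Posterior variance = 1/(0.00670213+0.00773533) = 69.2642, so SD = 8.323.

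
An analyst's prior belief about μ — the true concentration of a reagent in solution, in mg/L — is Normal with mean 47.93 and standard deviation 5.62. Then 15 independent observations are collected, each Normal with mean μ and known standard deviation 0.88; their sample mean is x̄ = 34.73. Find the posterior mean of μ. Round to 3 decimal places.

Prior precision 1/τ₀² = 1/5.62² = 0.0316612; data precision n/σ² = 15/0.88² = 19.3698.
Posterior precision = 0.0316612 + 19.3698 = 19.4015.
Posterior mean = (0.0316612·47.93 + 19.3698·34.73) / 19.4015 = 34.752.

Posterior mean ≈ 34.752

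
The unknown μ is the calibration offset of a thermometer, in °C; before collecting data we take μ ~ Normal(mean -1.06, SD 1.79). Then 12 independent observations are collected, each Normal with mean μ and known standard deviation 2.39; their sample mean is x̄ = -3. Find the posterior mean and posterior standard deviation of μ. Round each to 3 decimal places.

Prior precision 1/τ₀² = 1/1.79² = 0.312100; data precision n/σ² = 12/2.39² = 2.10080.
Posterior precision = 0.312100 + 2.10080 = 2.41290, giving posterior SD = 1/√2.41290 = 0.644.
Posterior mean = (0.312100·-1.06 + 2.10080·-3) / 2.41290 = -2.749.

Posterior mean ≈ -2.749; posterior SD ≈ 0.644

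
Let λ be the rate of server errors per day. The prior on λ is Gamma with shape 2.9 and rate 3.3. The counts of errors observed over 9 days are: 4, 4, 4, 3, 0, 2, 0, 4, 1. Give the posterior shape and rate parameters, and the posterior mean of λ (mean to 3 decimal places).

The Poisson likelihood adds the total count to the shape and the number of exposure periods to the rate. Here ∑xᵢ = 22 and n = 9, so shape 2.9→24.9 and rate 3.3→12.3.
Posterior mean = shape/rate = 24.9/12.3 = 2.024.

Posterior: Gamma(shape=24.9, rate=12.3); mean ≈ 2.024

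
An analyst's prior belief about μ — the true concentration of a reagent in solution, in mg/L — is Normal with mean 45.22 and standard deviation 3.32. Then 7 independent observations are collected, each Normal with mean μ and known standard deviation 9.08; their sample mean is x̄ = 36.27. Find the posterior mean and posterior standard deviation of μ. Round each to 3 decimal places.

Posterior mean ≈ 40.893; posterior SD ≈ 2.386

With known σ, the Normal prior is conjugate. Weight on the data is w = (n/σ²)/(n/σ² + 1/τ₀²) = 0.0849036/(0.0849036+0.0907243) = 0.48343.
Posterior mean = w·x̄ + (1−w)·μ₀ = 0.48343·36.27 + 0.51657·45.22 = 40.893. Posterior variance = 1/(0.0849036+0.0907243) = 5.69385, so SD = 2.386.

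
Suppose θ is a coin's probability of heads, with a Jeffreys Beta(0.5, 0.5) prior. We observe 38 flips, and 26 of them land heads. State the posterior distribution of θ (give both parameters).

The binomial likelihood is conjugate to the Beta prior: with 26 successes and 12 failures, the posterior is Beta(0.5+26, 0.5+12) = Beta(26.5, 12.5).

Posterior: Beta(26.5, 12.5)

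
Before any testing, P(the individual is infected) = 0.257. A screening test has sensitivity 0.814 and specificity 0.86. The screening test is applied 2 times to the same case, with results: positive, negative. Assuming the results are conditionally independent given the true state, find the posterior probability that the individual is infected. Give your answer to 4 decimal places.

Posterior P(H) ≈ 0.3031

With H the event that the individual is infected, the joint likelihood of the observed sequence is P(data|H) = 0.814·0.186 = 0.15140 and P(data|¬H) = 0.14·0.86 = 0.12040.
Bayes: P(H|data) = 0.257·0.15140 / (0.257·0.15140 + 0.743·0.12040) = 0.038911/0.12837 = 0.3031.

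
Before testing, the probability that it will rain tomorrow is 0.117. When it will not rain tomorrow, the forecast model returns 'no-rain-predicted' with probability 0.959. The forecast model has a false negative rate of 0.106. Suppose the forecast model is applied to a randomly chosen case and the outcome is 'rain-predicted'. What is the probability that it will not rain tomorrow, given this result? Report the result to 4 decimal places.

Write H for 'it will rain tomorrow'. Prior odds H:¬H = 0.117/0.883 = 0.13250. For the 'rain-predicted' outcome, the likelihood ratio is 0.894/0.041 = 21.805.
Posterior odds = 0.13250 × 21.805 = 2.8892, so P(H|E) = 2.8892/(1+2.8892) = 0.7429. Then P(¬H|E) = 1 − 0.7429 = 0.2571.

P(¬H | E) ≈ 0.2571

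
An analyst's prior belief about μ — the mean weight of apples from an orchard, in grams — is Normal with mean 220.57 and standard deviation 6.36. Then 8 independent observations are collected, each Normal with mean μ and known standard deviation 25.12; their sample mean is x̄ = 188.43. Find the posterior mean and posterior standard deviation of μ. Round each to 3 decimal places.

Posterior mean ≈ 209.675; posterior SD ≈ 5.171

Prior precision 1/τ₀² = 1/6.36² = 0.0247221; data precision n/σ² = 8/25.12² = 0.0126780.
Posterior precision = 0.0247221 + 0.0126780 = 0.0374001, giving posterior SD = 1/√0.0374001 = 5.171.
Posterior mean = (0.0247221·220.57 + 0.0126780·188.43) / 0.0374001 = 209.675.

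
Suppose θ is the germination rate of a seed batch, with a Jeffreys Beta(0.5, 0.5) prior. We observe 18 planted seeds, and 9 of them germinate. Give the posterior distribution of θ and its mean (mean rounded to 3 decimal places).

Posterior: Beta(9.5, 9.5); mean ≈ 0.500

Observing 9 successes and 9 failures updates Beta(0.5, 0.5) by adding the success and failure counts to the two shape parameters: α = 0.5+9 = 9.5, β = 0.5+9 = 9.5.
E[θ | data] = 9.5/(9.5+9.5) = 0.500.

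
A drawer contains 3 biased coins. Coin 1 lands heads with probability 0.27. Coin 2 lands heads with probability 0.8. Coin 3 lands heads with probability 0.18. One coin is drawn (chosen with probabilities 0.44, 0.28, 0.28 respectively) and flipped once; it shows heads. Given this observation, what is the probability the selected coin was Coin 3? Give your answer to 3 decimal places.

Posterior probability ≈ 0.128

Tabulate prior·likelihood by source: [1] prior 0.44, lik 0.27, product 0.1188; [2] prior 0.28, lik 0.8, product 0.2240; [3] prior 0.28, lik 0.18, product 0.05040.
Normalizing constant = 0.39320; the posterior for Coin 3 is its product over the sum, 0.05040/0.39320 = 0.128.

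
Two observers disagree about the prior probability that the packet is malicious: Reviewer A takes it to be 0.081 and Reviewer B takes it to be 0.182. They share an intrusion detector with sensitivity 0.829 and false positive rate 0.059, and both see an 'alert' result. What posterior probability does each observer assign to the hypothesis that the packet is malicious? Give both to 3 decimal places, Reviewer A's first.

Reviewer A: 0.553; Reviewer B: 0.758

P('+'|H) = 0.829, P('+'|¬H) = 0.059.
Reviewer A: numerator 0.829·0.081 = 0.067149; evidence = 0.067149+0.059·0.919 = 0.12137; posterior = 0.553.
Reviewer B: numerator 0.829·0.182 = 0.15088; evidence = 0.15088+0.059·0.818 = 0.19914; posterior = 0.758.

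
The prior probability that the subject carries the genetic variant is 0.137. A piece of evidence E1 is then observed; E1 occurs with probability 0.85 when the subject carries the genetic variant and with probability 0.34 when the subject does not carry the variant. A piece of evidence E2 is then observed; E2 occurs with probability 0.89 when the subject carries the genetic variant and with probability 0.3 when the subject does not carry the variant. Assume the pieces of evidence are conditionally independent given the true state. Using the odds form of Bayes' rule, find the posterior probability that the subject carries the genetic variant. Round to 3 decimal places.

Prior odds = 0.137/(1−0.137) = 0.15875. In log-odds, ln(0.15875) = -1.8404.
Add log likelihood ratios: ln(2.5000) + ln(2.9667) = 2.0037.
Posterior log-odds = 0.16330, so posterior odds = exp(0.16330) = 1.1774. Converting, P(H|E) = 1.1774/2.1774 = 0.541.

Posterior probability ≈ 0.541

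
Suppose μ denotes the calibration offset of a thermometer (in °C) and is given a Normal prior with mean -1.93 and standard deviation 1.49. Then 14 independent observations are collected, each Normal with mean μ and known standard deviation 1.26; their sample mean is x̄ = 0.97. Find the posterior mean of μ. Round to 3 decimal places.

Posterior mean ≈ 0.829

With known σ, the Normal prior is conjugate. Weight on the data is w = (n/σ²)/(n/σ² + 1/τ₀²) = 8.81834/(8.81834+0.450430) = 0.95140.
Posterior mean = w·x̄ + (1−w)·μ₀ = 0.95140·0.97 + 0.048597·-1.93 = 0.829.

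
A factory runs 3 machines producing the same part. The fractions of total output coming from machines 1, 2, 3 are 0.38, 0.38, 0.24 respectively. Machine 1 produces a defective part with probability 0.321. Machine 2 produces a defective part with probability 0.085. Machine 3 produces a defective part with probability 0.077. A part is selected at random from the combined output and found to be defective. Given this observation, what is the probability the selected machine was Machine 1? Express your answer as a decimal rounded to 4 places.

Posterior probability ≈ 0.7061

Tabulate prior·likelihood by source: [1] prior 0.38, lik 0.321, product 0.1220; [2] prior 0.38, lik 0.085, product 0.03230; [3] prior 0.24, lik 0.077, product 0.01848.
Normalizing constant = 0.17276; the posterior for Machine 1 is its product over the sum, 0.1220/0.17276 = 0.7061.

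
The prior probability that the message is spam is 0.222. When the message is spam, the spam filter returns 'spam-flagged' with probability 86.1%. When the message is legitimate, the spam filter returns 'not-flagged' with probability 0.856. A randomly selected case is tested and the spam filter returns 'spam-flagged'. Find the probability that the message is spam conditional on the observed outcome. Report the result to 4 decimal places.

P(H | E) ≈ 0.6305

Let H be the event that the message is spam. P(H) = 0.222, so P(¬H) = 0.778. With E the 'spam-flagged' result, P(E|H) = 0.861 and P(E|¬H) = 0.144.
P(E) = 0.861·0.222 + 0.144·0.778 = 0.19114 + 0.11203 = 0.30317.
By Bayes' theorem, P(H|E) = 0.19114 / 0.30317 = 0.6305.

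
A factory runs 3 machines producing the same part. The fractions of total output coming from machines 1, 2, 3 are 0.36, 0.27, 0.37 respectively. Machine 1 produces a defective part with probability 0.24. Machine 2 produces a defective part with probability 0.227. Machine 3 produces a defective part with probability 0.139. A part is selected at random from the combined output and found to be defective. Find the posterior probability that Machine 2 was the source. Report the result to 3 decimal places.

Tabulate prior·likelihood by source: [1] prior 0.36, lik 0.24, product 0.08640; [2] prior 0.27, lik 0.227, product 0.06129; [3] prior 0.37, lik 0.139, product 0.05143.
Normalizing constant = 0.19912; the posterior for Machine 2 is its product over the sum, 0.06129/0.19912 = 0.308.

Posterior probability ≈ 0.308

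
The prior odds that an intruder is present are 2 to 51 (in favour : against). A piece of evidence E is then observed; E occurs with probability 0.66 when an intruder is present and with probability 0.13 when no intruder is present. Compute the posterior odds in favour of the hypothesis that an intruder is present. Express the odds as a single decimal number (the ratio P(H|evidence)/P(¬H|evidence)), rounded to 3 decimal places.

Posterior odds ≈ 0.199

Prior odds = 2/51 = 0.039216. In log-odds, ln(0.039216) = -3.2387.
Add log likelihood ratio: ln(5.0769) = 1.6247.
Posterior log-odds = -1.6140, so posterior odds = exp(-1.6140) = 0.19910.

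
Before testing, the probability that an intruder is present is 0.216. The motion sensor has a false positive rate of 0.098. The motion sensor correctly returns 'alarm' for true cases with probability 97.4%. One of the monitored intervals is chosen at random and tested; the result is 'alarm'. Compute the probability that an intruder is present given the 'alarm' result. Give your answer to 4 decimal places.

Write H for 'an intruder is present'. Prior odds H:¬H = 0.216/0.784 = 0.27551. For the 'alarm' outcome, the likelihood ratio is 0.974/0.098 = 9.9388.
Posterior odds = 0.27551 × 9.9388 = 2.7382, so P(H|E) = 2.7382/(1+2.7382) = 0.7325.

P(H | E) ≈ 0.7325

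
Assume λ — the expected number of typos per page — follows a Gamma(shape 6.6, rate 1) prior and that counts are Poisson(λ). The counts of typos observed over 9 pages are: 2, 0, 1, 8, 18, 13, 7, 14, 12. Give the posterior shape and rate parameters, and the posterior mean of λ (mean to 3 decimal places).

Posterior: Gamma(shape=81.6, rate=10); mean ≈ 8.160

The Poisson likelihood adds the total count to the shape and the number of exposure periods to the rate. Here ∑xᵢ = 75 and n = 9, so shape 6.6→81.6 and rate 1→10.
E[λ | data] = 81.6/10 = 8.160.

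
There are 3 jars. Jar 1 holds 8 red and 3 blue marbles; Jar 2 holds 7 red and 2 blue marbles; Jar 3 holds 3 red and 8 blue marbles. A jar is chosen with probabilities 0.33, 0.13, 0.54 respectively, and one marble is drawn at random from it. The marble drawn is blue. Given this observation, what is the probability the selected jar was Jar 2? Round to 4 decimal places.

Tabulate prior·likelihood by source: [1] prior 0.33, lik 0.2727, product 0.09000; [2] prior 0.13, lik 0.2222, product 0.02889; [3] prior 0.54, lik 0.7273, product 0.3927.
Normalizing constant = 0.51162; the posterior for Jar 2 is its product over the sum, 0.02889/0.51162 = 0.0565.

Posterior probability ≈ 0.0565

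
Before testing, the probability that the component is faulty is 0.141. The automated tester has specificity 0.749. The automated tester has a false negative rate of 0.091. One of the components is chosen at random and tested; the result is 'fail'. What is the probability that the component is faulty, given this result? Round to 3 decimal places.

P(H | E) ≈ 0.373

Let H be the event that the component is faulty. P(H) = 0.141, so P(¬H) = 0.859. With E the 'fail' result, P(E|H) = 0.909 and P(E|¬H) = 0.251.
P(E) = 0.909·0.141 + 0.251·0.859 = 0.12817 + 0.21561 = 0.34378.
By Bayes' theorem, P(H|E) = 0.12817 / 0.34378 = 0.373.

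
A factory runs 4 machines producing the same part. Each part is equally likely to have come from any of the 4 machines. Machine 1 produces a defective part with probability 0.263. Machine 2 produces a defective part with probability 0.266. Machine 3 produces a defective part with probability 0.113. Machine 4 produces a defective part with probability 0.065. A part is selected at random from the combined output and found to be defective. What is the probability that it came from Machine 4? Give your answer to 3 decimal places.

Posterior probability ≈ 0.092

Tabulate prior·likelihood by source: [1] prior 0.25, lik 0.263, product 0.06575; [2] prior 0.25, lik 0.266, product 0.06650; [3] prior 0.25, lik 0.113, product 0.02825; [4] prior 0.25, lik 0.065, product 0.01625.
Normalizing constant = 0.17675; the posterior for Machine 4 is its product over the sum, 0.01625/0.17675 = 0.092.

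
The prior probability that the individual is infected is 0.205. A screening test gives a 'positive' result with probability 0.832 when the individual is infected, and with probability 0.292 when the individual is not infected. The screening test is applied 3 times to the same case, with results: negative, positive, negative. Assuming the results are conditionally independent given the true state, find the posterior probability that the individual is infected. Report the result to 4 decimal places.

Posterior P(H) ≈ 0.0397

With H the event that the individual is infected, the joint likelihood of the observed sequence is P(data|H) = 0.168·0.832·0.168 = 0.023482 and P(data|¬H) = 0.708·0.292·0.708 = 0.14637.
Bayes: P(H|data) = 0.205·0.023482 / (0.205·0.023482 + 0.795·0.14637) = 0.0048139/0.12118 = 0.0397.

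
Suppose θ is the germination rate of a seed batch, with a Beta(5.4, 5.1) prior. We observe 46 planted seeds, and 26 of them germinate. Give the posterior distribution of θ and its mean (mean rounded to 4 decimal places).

The binomial likelihood is conjugate to the Beta prior: with 26 successes and 20 failures, the posterior is Beta(5.4+26, 5.1+20) = Beta(31.4, 25.1).
Posterior mean = α/(α+β) = 31.4/56.5 = 0.5558.

Posterior: Beta(31.4, 25.1); mean ≈ 0.5558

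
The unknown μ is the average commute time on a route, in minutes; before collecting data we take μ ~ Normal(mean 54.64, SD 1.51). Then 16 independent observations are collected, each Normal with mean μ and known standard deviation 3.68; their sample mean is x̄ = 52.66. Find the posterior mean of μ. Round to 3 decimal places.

Posterior mean ≈ 53.196

Prior precision 1/τ₀² = 1/1.51² = 0.438577; data precision n/σ² = 16/3.68² = 1.18147.
Posterior precision = 0.438577 + 1.18147 = 1.62005.
Posterior mean = (0.438577·54.64 + 1.18147·52.66) / 1.62005 = 53.196.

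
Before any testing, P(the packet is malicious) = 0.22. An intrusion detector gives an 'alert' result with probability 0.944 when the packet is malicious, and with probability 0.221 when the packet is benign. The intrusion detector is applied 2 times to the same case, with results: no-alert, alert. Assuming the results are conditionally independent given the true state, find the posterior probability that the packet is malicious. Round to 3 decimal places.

Let H be the event that the packet is malicious; start with P(H) = 0.22. P('alert'|H) = 0.944, P('alert'|¬H) = 0.221.
Update on result 1 ('no-alert'): P(H) ← 0.056·0.2200 / (0.056·0.2200 + 0.779·0.7800) = 0.012320/0.61994 = 0.0199.
Update on result 2 ('alert'): P(H) ← 0.944·0.0199 / (0.944·0.0199 + 0.221·0.9801) = 0.018760/0.23537 = 0.0797.

Posterior P(H) ≈ 0.080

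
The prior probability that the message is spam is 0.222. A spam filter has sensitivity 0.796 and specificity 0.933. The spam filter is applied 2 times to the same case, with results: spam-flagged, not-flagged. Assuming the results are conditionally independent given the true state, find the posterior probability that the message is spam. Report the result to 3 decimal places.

Let H be the event that the message is spam; start with P(H) = 0.222. P('spam-flagged'|H) = 0.796, P('spam-flagged'|¬H) = 0.067.
Update on result 1 ('spam-flagged'): P(H) ← 0.796·0.2220 / (0.796·0.2220 + 0.067·0.7780) = 0.17671/0.22884 = 0.7722.
Update on result 2 ('not-flagged'): P(H) ← 0.204·0.7722 / (0.204·0.7722 + 0.933·0.2278) = 0.15753/0.37006 = 0.4257.

Posterior P(H) ≈ 0.426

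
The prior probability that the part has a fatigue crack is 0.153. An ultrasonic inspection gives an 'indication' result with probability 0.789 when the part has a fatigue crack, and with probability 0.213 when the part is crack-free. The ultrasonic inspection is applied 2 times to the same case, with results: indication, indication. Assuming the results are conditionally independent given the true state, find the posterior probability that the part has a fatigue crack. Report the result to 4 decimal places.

Let H be the event that the part has a fatigue crack; start with P(H) = 0.153. P('indication'|H) = 0.789, P('indication'|¬H) = 0.213.
Update on result 1 ('indication'): P(H) ← 0.789·0.1530 / (0.789·0.1530 + 0.213·0.8470) = 0.12072/0.30113 = 0.4009.
Update on result 2 ('indication'): P(H) ← 0.789·0.4009 / (0.789·0.4009 + 0.213·0.5991) = 0.31630/0.44391 = 0.7125.

Posterior P(H) ≈ 0.7125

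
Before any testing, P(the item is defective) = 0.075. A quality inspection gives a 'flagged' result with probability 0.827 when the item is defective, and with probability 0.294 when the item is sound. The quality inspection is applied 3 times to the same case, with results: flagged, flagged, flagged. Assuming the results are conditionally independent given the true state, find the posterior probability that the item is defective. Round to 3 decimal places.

With H the event that the item is defective, the joint likelihood of the observed sequence is P(data|H) = 0.827·0.827·0.827 = 0.56561 and P(data|¬H) = 0.294·0.294·0.294 = 0.025412.
Bayes: P(H|data) = 0.075·0.56561 / (0.075·0.56561 + 0.925·0.025412) = 0.042421/0.065927 = 0.6434.

Posterior P(H) ≈ 0.643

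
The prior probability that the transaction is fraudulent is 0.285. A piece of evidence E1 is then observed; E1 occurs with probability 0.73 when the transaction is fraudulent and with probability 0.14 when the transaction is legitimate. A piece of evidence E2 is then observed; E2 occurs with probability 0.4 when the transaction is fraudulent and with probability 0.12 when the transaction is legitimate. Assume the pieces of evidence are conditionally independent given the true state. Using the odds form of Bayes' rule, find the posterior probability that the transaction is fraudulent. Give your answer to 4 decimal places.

Prior odds = 0.285/(1−0.285) = 0.39860. In log-odds, ln(0.39860) = -0.91979.
Add log likelihood ratios: ln(5.2143) + ln(3.3333) = 2.8554.
Posterior log-odds = 1.9356, so posterior odds = exp(1.9356) = 6.9281. Converting, P(H|E) = 6.9281/7.9281 = 0.8739.

Posterior probability ≈ 0.8739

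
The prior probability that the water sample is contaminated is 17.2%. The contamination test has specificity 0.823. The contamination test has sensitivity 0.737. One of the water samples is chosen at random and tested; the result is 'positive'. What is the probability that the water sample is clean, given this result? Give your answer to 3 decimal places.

Let H be the event that the water sample is contaminated. P(H) = 0.172, so P(¬H) = 0.828. With E the 'positive' result, P(E|H) = 0.737 and P(E|¬H) = 0.177.
P(E) = 0.737·0.172 + 0.177·0.828 = 0.12676 + 0.14656 = 0.27332.
By Bayes' theorem, P(H|E) = 0.12676 / 0.27332 = 0.464. Hence P(¬H|E) = 1 − 0.464 = 0.536.

P(¬H | E) ≈ 0.536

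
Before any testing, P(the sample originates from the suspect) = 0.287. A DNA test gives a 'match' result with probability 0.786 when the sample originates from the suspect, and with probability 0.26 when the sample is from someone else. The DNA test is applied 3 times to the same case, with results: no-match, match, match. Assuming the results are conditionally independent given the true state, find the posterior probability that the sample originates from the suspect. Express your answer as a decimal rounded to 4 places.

With H the event that the sample originates from the suspect, the joint likelihood of the observed sequence is P(data|H) = 0.214·0.786·0.786 = 0.13221 and P(data|¬H) = 0.74·0.26·0.26 = 0.050024.
Bayes: P(H|data) = 0.287·0.13221 / (0.287·0.13221 + 0.713·0.050024) = 0.037944/0.073611 = 0.5155.

Posterior P(H) ≈ 0.5155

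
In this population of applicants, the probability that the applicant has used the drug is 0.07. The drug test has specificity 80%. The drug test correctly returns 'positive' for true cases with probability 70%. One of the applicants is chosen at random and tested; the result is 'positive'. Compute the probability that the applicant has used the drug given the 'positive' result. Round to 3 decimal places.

P(H | E) ≈ 0.209

Write H for 'the applicant has used the drug'. Prior odds H:¬H = 0.07/0.93 = 0.075269. For the 'positive' outcome, the likelihood ratio is 0.7/0.2 = 3.5000.
Posterior odds = 0.075269 × 3.5000 = 0.26344, so P(H|E) = 0.26344/(1+0.26344) = 0.209.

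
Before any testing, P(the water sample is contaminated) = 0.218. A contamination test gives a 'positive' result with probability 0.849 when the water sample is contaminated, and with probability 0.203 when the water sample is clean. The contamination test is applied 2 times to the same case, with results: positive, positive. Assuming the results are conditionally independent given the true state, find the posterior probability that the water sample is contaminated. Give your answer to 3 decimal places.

Posterior P(H) ≈ 0.830

With H the event that the water sample is contaminated, the joint likelihood of the observed sequence is P(data|H) = 0.849·0.849 = 0.72080 and P(data|¬H) = 0.203·0.203 = 0.041209.
Bayes: P(H|data) = 0.218·0.72080 / (0.218·0.72080 + 0.782·0.041209) = 0.15713/0.18936 = 0.8298.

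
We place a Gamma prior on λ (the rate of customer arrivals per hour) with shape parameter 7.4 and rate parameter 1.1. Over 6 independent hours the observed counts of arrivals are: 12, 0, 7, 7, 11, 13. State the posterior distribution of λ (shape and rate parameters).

The Poisson likelihood adds the total count to the shape and the number of exposure periods to the rate. Here ∑xᵢ = 50 and n = 6, so shape 7.4→57.4 and rate 1.1→7.1.

Posterior: Gamma(shape=57.4, rate=7.1)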